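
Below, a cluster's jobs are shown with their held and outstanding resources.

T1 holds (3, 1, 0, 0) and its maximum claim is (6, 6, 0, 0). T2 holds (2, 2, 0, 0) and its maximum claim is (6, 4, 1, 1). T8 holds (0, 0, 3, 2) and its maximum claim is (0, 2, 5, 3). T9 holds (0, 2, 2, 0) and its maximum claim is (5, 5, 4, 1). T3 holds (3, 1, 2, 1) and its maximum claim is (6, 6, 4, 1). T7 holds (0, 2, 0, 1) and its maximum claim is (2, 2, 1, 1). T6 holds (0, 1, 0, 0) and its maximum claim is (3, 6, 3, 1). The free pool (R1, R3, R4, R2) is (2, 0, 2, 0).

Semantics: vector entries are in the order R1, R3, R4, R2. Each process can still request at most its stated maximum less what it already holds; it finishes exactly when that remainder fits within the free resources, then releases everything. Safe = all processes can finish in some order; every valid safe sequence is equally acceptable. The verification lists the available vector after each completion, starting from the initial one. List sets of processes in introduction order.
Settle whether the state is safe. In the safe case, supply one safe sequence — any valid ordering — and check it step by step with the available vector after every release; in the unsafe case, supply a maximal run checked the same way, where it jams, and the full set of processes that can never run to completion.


UNSAFE — no complete ordering exists.
Key observation: once T7, T8 finish, the pool peaks at (2, 2, 5, 3) — and every remaining process still needs more R1 than that.
The run T7, T8 cannot be extended any further. Verifying each step:
  pool = (2, 0, 2, 0)
  T7: need (2, 0, 1, 0) fits (2, 0, 2, 0); releases (0, 2, 0, 1), pool now (2, 2, 2, 1)
  T8: need (0, 2, 2, 1) fits (2, 2, 2, 1); releases (0, 0, 3, 2), pool now (2, 2, 5, 3)
  blocked: T1 wants (3, 5, 0, 0), pool (2, 2, 5, 3) — not enough R1 and R3
  blocked: T2 wants (4, 2, 1, 1), pool (2, 2, 5, 3) — not enough R1
  blocked: T9 wants (5, 3, 2, 1), pool (2, 2, 5, 3) — not enough R1 and R3
  blocked: T3 wants (3, 5, 2, 0), pool (2, 2, 5, 3) — not enough R1 and R3
  blocked: T6 wants (3, 5, 3, 1), pool (2, 2, 5, 3) — not enough R1 and R3
Processes that can never finish: T1, T2, T9, T3 and T6.


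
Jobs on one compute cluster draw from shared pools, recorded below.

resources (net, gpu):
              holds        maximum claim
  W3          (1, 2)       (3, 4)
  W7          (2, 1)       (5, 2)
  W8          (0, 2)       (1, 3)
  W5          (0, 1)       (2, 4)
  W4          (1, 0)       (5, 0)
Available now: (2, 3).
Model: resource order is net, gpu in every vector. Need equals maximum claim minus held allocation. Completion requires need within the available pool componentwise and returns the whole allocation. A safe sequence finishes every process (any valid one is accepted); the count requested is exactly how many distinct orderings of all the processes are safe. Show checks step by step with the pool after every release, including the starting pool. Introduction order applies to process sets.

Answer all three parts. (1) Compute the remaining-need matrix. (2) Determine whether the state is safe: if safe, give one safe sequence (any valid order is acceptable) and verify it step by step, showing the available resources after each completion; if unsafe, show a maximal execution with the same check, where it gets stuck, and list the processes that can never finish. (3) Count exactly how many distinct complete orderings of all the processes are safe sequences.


(1) Need matrix, components ordered net, gpu:
  W3: (2, 2)
  W7: (3, 1)
  W8: (1, 1)
  W5: (2, 3)
  W4: (4, 0)
(2) SAFE. One safe sequence: W3, W7, W5, W8, W4.
Key observation: reading the order forward, W3 is the first process whose need (2, 2) meets the free pool (2, 3) exactly on a resource it requests.
Check, step by step:
  pool = (2, 3)
  W3: need (2, 2) fits (2, 3); releases (1, 2), pool now (3, 5)
  W7: need (3, 1) fits (3, 5); releases (2, 1), pool now (5, 6)
  W5: need (2, 3) fits (5, 6); releases (0, 1), pool now (5, 7)
  W8: need (1, 1) fits (5, 7); releases (0, 2), pool now (5, 9)
  W4: need (4, 0) fits (5, 9); releases (1, 0), pool now (6, 9)
(3) Precisely 20 of the possible complete orderings are safe sequences.


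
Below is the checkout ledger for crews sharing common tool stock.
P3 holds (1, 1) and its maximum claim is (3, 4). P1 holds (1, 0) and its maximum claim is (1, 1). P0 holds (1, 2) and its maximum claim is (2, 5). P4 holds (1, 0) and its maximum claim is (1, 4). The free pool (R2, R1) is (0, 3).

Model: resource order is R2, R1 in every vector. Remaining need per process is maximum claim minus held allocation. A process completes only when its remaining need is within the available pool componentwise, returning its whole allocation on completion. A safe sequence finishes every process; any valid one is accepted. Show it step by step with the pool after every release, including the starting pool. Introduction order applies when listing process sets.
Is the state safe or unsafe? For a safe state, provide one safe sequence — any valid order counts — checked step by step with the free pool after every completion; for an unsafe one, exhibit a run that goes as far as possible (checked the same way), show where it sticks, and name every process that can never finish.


The state is SAFE; one workable sequence: P1, P0, P4, P3.
Key observation: the first exact fit in this order is P0 — it needs (1, 3) with (1, 3) free, meeting a requested resource to the last unit.
Walking it through:
  pool = (0, 3)
  P1: need (0, 1) fits (0, 3); releases (1, 0), pool now (1, 3)
  P0: need (1, 3) fits (1, 3); releases (1, 2), pool now (2, 5)
  P4: need (0, 4) fits (2, 5); releases (1, 0), pool now (3, 5)
  P3: need (2, 3) fits (3, 5); releases (1, 1), pool now (4, 6)


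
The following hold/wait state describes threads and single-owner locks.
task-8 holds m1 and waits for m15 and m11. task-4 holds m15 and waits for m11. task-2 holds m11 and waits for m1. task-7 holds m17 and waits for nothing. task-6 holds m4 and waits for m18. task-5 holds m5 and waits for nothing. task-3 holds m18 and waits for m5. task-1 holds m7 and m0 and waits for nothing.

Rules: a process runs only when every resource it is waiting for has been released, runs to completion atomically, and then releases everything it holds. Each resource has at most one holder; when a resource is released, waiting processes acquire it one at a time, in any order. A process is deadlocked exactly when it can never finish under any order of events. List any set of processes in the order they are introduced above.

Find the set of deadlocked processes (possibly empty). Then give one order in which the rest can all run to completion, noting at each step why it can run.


Deadlocked: task-8, task-4 and task-2.
Key observation: the cycle task-8 -> task-4 -> task-2 -> task-8 can never break — each member waits on the next; no other process is dragged down with it.
A valid finishing order for the others: task-5, task-3, task-6, task-1, task-7.
Walking it through:
  task-5: no waits; runs immediately, freeing m5
  task-3: everything it awaited (m5) is free; runs, freeing m18
  task-6: everything it awaited (m18) is free; runs, freeing m4
  task-1: no waits; runs immediately, freeing m7 and m0
  task-7: no waits; runs immediately, freeing m17


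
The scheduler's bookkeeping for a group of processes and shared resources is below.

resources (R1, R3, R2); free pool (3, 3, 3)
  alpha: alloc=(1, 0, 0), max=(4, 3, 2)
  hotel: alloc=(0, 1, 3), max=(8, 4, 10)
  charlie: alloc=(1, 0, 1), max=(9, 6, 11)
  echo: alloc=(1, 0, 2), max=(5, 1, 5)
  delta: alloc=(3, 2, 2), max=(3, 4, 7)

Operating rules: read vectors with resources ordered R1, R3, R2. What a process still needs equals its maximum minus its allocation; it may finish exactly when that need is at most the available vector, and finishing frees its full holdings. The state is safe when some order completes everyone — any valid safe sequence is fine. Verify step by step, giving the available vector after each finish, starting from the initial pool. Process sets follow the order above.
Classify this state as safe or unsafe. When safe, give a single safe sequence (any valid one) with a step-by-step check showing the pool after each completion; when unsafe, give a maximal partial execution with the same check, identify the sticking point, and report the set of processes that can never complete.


The state is SAFE; one workable sequence: alpha, echo, delta, hotel, charlie.
Key observation: the order's first zero-slack moment is alpha ((3, 3, 2) needed, (3, 3, 3) free — a requested resource with nothing to spare).
Step-by-step check:
  pool = (3, 3, 3)
  alpha needs (3, 3, 2) <= (3, 3, 3) -> finishes; pool += (1, 0, 0) = (4, 3, 3)
  echo needs (4, 1, 3) <= (4, 3, 3) -> finishes; pool += (1, 0, 2) = (5, 3, 5)
  delta needs (0, 2, 5) <= (5, 3, 5) -> finishes; pool += (3, 2, 2) = (8, 5, 7)
  hotel needs (8, 3, 7) <= (8, 5, 7) -> finishes; pool += (0, 1, 3) = (8, 6, 10)
  charlie needs (8, 6, 10) <= (8, 6, 10) -> finishes; pool += (1, 0, 1) = (9, 6, 11)


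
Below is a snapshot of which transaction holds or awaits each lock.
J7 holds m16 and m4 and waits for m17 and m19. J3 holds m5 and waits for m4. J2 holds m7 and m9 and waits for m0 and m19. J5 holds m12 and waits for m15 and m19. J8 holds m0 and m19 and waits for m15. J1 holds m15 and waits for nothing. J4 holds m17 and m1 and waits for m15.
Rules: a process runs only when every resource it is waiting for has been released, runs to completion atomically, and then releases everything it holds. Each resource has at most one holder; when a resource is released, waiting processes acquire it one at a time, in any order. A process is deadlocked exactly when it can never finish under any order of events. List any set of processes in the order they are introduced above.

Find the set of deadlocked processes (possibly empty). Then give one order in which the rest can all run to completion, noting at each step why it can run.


No process is deadlocked.
Key observation: no waiting chain loops back on itself — every chain ends at a process that waits on nothing, so everyone eventually runs.
A valid finishing order for the others: J1, J4, J8, J7, J3, J5, J2.
Step-by-step check:
  run J1 (it waits on nothing); releases m15
  run J4 (all its waits — m15 — are resolved); releases m17 and m1
  run J8 (all its waits — m15 — are resolved); releases m0 and m19
  run J7 (all its waits — m17 and m19 — are resolved); releases m16 and m4
  run J3 (all its waits — m4 — are resolved); releases m5
  run J5 (all its waits — m15 and m19 — are resolved); releases m12
  run J2 (all its waits — m0 and m19 — are resolved); releases m7 and m9


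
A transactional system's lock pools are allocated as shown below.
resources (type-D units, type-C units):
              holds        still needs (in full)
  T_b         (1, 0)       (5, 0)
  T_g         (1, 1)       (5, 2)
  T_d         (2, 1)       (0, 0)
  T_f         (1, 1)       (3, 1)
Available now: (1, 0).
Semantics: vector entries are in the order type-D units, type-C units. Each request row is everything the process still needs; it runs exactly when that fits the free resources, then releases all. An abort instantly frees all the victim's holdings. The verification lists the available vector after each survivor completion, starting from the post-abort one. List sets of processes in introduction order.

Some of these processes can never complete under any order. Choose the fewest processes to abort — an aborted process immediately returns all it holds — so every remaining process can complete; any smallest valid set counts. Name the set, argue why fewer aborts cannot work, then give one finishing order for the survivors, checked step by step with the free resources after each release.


Minimum abort set: T_g.
Key observation: no ordering could ever have run T_b before the abort of T_g; with (1, 1) back in the pool it fits at step 3.
No smaller set exists: with zero aborts the deadlock remains.
The survivors complete as T_d, T_f, T_b. Step-by-step check (starting from the post-abort pool):
  pool = (2, 1)
  T_d: need (0, 0) fits (2, 1); releases (2, 1), pool now (4, 2)
  T_f: need (3, 1) fits (4, 2); releases (1, 1), pool now (5, 3)
  T_b: need (5, 0) fits (5, 3); releases (1, 0), pool now (6, 3)


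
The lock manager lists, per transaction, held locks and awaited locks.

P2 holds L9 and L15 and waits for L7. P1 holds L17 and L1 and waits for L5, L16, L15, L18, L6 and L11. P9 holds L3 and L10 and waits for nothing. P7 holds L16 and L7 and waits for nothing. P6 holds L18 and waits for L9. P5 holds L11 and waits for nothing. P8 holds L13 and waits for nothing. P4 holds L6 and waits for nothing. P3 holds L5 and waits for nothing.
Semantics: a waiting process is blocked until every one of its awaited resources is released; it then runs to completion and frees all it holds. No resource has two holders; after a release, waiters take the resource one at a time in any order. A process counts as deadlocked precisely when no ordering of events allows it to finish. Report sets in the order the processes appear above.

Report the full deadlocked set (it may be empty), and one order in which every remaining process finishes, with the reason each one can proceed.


No process is deadlocked.
Key observation: although several processes wait, no cycle exists — each chain bottoms out at a free runner.
A valid finishing order for the others: P3, P7, P5, P9, P2, P4, P8, P6, P1.
Walking it through:
  P3: no waits; runs immediately, freeing L5
  P7: no waits; runs immediately, freeing L16 and L7
  P5: no waits; runs immediately, freeing L11
  P9: no waits; runs immediately, freeing L3 and L10
  run P2 (all its waits — L7 — are resolved); releases L9 and L15
  P4: no waits; runs immediately, freeing L6
  P8: no waits; runs immediately, freeing L13
  run P6 (all its waits — L9 — are resolved); releases L18
  run P1 (all its waits — L5, L16, L15, L18, L6 and L11 — are resolved); releases L17 and L1


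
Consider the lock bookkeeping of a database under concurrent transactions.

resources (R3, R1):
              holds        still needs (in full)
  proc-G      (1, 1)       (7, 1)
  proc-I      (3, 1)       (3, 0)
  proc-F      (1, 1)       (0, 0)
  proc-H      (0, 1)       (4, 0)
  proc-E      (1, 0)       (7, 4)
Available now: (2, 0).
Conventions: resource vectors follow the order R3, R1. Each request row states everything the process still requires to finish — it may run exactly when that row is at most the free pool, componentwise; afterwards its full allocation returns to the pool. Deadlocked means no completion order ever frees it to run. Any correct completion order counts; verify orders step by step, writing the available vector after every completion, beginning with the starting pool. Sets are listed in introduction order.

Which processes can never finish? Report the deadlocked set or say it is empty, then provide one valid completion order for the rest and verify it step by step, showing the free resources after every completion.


The deadlocked set is proc-G and proc-E.
Key observation: no order helps: past proc-F, proc-I, proc-H, the free pool tops out at (6, 3), below what each blocked process needs in R3.
A valid finishing order for the others: proc-F, proc-I, proc-H. Step-by-step check:
  pool = (2, 0)
  run proc-F (needs (0, 0), free (2, 0)); after release of (1, 1) the pool is (3, 1)
  run proc-I (needs (3, 0), free (3, 1)); after release of (3, 1) the pool is (6, 2)
  run proc-H (needs (4, 0), free (6, 2)); after release of (0, 1) the pool is (6, 3)
None of the blocked processes ever fits:
  proc-G cannot run: need (7, 1) vs free (6, 3) (insufficient R3)
  proc-E cannot run: need (7, 4) vs free (6, 3) (insufficient R3 and R1)


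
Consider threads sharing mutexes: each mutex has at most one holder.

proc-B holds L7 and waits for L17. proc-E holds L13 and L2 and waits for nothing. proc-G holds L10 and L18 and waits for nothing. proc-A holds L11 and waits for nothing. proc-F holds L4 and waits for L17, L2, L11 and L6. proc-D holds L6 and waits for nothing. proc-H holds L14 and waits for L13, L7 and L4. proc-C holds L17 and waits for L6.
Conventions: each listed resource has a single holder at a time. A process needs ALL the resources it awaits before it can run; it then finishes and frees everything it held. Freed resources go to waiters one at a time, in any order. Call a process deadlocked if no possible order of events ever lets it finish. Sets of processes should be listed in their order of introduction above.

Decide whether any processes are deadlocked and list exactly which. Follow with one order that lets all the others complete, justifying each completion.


No process is deadlocked.
Key observation: every chain of waits terminates; starting from the processes that wait on nothing, all the rest unlock in turn.
The rest can finish in the order proc-D, proc-C, proc-E, proc-A, proc-B, proc-F, proc-G, proc-H.
Verifying each step:
  proc-D waits on nothing -> runs at once and releases L6
  proc-C: everything it awaited (L6) is free; runs, freeing L17
  proc-E waits on nothing -> runs at once and releases L13 and L2
  proc-A waits on nothing -> runs at once and releases L11
  proc-B: everything it awaited (L17) is free; runs, freeing L7
  proc-F: everything it awaited (L17, L2, L11 and L6) is free; runs, freeing L4
  proc-G waits on nothing -> runs at once and releases L10 and L18
  proc-H: everything it awaited (L13, L7 and L4) is free; runs, freeing L14


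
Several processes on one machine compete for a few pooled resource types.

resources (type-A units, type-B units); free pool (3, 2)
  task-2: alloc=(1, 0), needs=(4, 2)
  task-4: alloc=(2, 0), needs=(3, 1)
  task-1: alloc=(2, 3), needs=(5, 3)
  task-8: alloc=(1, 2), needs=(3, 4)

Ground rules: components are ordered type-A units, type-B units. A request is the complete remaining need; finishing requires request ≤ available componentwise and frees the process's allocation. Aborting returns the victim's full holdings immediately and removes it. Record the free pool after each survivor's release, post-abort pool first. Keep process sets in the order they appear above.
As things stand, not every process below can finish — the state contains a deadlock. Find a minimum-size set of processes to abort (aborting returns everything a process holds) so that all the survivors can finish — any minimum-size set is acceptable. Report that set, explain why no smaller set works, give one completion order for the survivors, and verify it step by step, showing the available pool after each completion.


Abort task-1.
Key observation: no ordering could ever have run task-8 before the abort of task-1; with (2, 3) back in the pool it fits at step 3.
No smaller set exists: with zero aborts the deadlock remains.
Survivors finish in the order: task-2, task-4, task-8. Step-by-step check (pool after the aborts first):
  pool = (5, 5)
  task-2: need (4, 2) fits (5, 5); releases (1, 0), pool now (6, 5)
  task-4: need (3, 1) fits (6, 5); releases (2, 0), pool now (8, 5)
  task-8: need (3, 4) fits (8, 5); releases (1, 2), pool now (9, 7)


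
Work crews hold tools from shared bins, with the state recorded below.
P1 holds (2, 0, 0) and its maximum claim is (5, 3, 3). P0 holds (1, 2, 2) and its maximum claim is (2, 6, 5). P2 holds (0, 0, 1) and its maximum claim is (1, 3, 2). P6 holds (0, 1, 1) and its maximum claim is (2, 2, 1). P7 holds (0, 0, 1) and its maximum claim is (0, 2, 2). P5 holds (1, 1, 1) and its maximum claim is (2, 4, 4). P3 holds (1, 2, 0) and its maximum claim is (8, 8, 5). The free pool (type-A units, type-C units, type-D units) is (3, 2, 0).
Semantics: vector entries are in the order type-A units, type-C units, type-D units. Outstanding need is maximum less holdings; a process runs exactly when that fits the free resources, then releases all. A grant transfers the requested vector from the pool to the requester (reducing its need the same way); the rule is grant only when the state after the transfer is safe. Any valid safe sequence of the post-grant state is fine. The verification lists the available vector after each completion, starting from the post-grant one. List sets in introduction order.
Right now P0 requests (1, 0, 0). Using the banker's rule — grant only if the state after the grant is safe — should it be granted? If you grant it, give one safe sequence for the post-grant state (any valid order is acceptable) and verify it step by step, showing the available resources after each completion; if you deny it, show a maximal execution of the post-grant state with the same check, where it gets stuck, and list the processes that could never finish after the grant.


GRANT: granting preserves safety; a valid post-grant sequence is P6, P7, P2, P5, P0, P1, P3.
Key observation: (2, 2, 0) free after granting still covers P6 first, and each release covers the next.
Verifying the post-grant state step by step:
  pool = (2, 2, 0)
  run P6 (needs (2, 1, 0), free (2, 2, 0)); after release of (0, 1, 1) the pool is (2, 3, 1)
  run P7 (needs (0, 2, 1), free (2, 3, 1)); after release of (0, 0, 1) the pool is (2, 3, 2)
  run P2 (needs (1, 3, 1), free (2, 3, 2)); after release of (0, 0, 1) the pool is (2, 3, 3)
  run P5 (needs (1, 3, 3), free (2, 3, 3)); after release of (1, 1, 1) the pool is (3, 4, 4)
  run P0 (needs (0, 4, 3), free (3, 4, 4)); after release of (2, 2, 2) the pool is (5, 6, 6)
  run P1 (needs (3, 3, 3), free (5, 6, 6)); after release of (2, 0, 0) the pool is (7, 6, 6)
  run P3 (needs (7, 6, 5), free (7, 6, 6)); after release of (1, 2, 0) the pool is (8, 8, 6)


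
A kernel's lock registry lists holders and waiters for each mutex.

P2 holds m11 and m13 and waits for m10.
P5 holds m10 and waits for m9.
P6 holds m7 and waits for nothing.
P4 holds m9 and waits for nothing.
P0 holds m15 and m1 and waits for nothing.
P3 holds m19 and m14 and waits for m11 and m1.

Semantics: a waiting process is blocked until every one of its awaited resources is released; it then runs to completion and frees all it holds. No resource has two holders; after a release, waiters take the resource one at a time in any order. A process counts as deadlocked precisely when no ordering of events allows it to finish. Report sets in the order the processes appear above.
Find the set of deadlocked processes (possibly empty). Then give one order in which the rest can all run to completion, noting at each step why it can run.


The deadlocked set is empty.
Key observation: the waits form no ring: some process can always run, and its releases unblock the others one by one.
The rest can finish in the order P4, P5, P0, P2, P3, P6.
Check, step by step:
  P4 waits on nothing -> runs at once and releases m9
  P5 waits on m9 — all released -> runs and releases m10
  P0 waits on nothing -> runs at once and releases m15 and m1
  P2 waits on m10 — all released -> runs and releases m11 and m13
  P3 waits on m11 and m1 — all released -> runs and releases m19 and m14
  P6 waits on nothing -> runs at once and releases m7


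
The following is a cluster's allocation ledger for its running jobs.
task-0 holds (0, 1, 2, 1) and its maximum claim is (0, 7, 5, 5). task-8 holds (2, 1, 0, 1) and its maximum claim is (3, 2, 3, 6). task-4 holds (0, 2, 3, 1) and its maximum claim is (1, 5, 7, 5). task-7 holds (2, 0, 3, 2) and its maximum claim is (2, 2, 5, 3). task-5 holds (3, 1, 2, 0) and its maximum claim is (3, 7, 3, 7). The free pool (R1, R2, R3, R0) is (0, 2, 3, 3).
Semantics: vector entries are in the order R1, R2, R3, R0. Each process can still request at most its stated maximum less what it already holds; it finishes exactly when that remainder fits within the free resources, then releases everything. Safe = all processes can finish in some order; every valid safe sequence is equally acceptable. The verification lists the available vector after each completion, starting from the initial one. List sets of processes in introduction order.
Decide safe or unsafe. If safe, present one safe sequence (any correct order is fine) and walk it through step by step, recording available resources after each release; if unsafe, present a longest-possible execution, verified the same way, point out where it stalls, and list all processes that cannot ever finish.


UNSAFE — no complete ordering exists.
Key observation: the pool after task-7, task-8, task-4 is (4, 5, 9, 7); every surviving request exceeds it in R2, so progress ends there.
Going as far as possible: task-7, task-8, task-4; after that, nothing fits. Walking it through:
  pool = (0, 2, 3, 3)
  run task-7 (needs (0, 2, 2, 1), free (0, 2, 3, 3)); after release of (2, 0, 3, 2) the pool is (2, 2, 6, 5)
  run task-8 (needs (1, 1, 3, 5), free (2, 2, 6, 5)); after release of (2, 1, 0, 1) the pool is (4, 3, 6, 6)
  run task-4 (needs (1, 3, 4, 4), free (4, 3, 6, 6)); after release of (0, 2, 3, 1) the pool is (4, 5, 9, 7)
  task-0 still needs (0, 6, 3, 4) but only (4, 5, 9, 7) is free — short on R2
  task-5 still needs (0, 6, 1, 7) but only (4, 5, 9, 7) is free — short on R2
Permanently blocked: task-0 and task-5.


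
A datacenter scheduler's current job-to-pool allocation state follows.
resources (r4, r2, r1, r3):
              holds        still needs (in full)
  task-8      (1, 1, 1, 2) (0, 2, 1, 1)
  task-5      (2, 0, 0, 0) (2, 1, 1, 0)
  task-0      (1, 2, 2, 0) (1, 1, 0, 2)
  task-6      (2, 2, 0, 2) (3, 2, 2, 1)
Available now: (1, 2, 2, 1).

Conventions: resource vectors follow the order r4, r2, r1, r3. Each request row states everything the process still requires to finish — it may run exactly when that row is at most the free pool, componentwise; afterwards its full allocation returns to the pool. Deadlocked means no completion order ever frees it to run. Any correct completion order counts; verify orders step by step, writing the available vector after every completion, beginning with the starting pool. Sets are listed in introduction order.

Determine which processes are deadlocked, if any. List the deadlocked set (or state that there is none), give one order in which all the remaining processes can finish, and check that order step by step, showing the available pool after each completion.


Nothing here is deadlocked.
Key observation: no deadlock: task-8 fits now, and the freed resources carry the rest through.
One completion order for the rest: task-8, task-0, task-5, task-6. Check, step by step:
  pool = (1, 2, 2, 1)
  task-8: need (0, 2, 1, 1) fits (1, 2, 2, 1); releases (1, 1, 1, 2), pool now (2, 3, 3, 3)
  task-0: need (1, 1, 0, 2) fits (2, 3, 3, 3); releases (1, 2, 2, 0), pool now (3, 5, 5, 3)
  task-5: need (2, 1, 1, 0) fits (3, 5, 5, 3); releases (2, 0, 0, 0), pool now (5, 5, 5, 3)
  task-6: need (3, 2, 2, 1) fits (5, 5, 5, 3); releases (2, 2, 0, 2), pool now (7, 7, 5, 5)


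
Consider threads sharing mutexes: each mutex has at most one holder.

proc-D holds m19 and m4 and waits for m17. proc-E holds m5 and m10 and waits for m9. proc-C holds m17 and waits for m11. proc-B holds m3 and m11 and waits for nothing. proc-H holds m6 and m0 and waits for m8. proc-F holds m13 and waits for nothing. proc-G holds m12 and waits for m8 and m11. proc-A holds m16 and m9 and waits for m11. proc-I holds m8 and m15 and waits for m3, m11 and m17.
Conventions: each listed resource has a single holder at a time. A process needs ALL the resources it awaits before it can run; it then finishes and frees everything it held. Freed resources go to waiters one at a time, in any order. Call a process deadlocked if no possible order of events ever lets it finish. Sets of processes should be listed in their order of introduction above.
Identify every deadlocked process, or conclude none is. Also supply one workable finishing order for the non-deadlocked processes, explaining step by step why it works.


No process is deadlocked.
Key observation: although several processes wait, no cycle exists — each chain bottoms out at a free runner.
The rest can finish in the order proc-B, proc-F, proc-A, proc-C, proc-E, proc-I, proc-D, proc-G, proc-H.
Walking it through:
  run proc-B (it waits on nothing); releases m3 and m11
  run proc-F (it waits on nothing); releases m13
  proc-A waits on m11 — all released -> runs and releases m16 and m9
  proc-C waits on m11 — all released -> runs and releases m17
  proc-E waits on m9 — all released -> runs and releases m5 and m10
  proc-I waits on m3, m11 and m17 — all released -> runs and releases m8 and m15
  proc-D waits on m17 — all released -> runs and releases m19 and m4
  proc-G waits on m8 and m11 — all released -> runs and releases m12
  proc-H waits on m8 — all released -> runs and releases m6 and m0


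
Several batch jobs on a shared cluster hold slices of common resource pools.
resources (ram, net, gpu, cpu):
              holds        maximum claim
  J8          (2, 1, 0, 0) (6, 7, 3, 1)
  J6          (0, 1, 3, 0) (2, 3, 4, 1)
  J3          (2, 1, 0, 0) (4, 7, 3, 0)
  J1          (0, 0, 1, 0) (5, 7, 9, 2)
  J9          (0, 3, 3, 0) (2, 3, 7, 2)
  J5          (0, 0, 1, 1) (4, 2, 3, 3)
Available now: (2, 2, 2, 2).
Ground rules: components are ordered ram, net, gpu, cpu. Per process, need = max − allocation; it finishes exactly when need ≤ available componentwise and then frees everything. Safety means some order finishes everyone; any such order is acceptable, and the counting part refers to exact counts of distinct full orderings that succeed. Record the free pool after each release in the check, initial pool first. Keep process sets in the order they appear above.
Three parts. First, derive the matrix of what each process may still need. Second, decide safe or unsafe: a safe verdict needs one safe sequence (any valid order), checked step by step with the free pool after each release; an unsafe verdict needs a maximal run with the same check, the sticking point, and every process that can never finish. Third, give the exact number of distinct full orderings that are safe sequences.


(1) Outstanding need per process (order ram, net, gpu, cpu):
  J8: (4, 6, 3, 1)
  J6: (2, 2, 1, 1)
  J3: (2, 6, 3, 0)
  J1: (5, 7, 8, 2)
  J9: (2, 0, 4, 2)
  J5: (4, 2, 2, 2)
(2) SAFE, for example via the order J6, J9, J3, J8, J5, J1.
Key observation: reading the order forward, J6 is the first process whose need (2, 2, 1, 1) meets the free pool (2, 2, 2, 2) exactly on a resource it requests.
Check, step by step:
  pool = (2, 2, 2, 2)
  J6 needs (2, 2, 1, 1) <= (2, 2, 2, 2) -> finishes; pool += (0, 1, 3, 0) = (2, 3, 5, 2)
  J9 needs (2, 0, 4, 2) <= (2, 3, 5, 2) -> finishes; pool += (0, 3, 3, 0) = (2, 6, 8, 2)
  J3 needs (2, 6, 3, 0) <= (2, 6, 8, 2) -> finishes; pool += (2, 1, 0, 0) = (4, 7, 8, 2)
  J8 needs (4, 6, 3, 1) <= (4, 7, 8, 2) -> finishes; pool += (2, 1, 0, 0) = (6, 8, 8, 2)
  J5 needs (4, 2, 2, 2) <= (6, 8, 8, 2) -> finishes; pool += (0, 0, 1, 1) = (6, 8, 9, 3)
  J1 needs (5, 7, 8, 2) <= (6, 8, 9, 3) -> finishes; pool += (0, 0, 1, 0) = (6, 8, 10, 3)
(3) The exact count: 3 of the possible complete orderings are safe sequences.


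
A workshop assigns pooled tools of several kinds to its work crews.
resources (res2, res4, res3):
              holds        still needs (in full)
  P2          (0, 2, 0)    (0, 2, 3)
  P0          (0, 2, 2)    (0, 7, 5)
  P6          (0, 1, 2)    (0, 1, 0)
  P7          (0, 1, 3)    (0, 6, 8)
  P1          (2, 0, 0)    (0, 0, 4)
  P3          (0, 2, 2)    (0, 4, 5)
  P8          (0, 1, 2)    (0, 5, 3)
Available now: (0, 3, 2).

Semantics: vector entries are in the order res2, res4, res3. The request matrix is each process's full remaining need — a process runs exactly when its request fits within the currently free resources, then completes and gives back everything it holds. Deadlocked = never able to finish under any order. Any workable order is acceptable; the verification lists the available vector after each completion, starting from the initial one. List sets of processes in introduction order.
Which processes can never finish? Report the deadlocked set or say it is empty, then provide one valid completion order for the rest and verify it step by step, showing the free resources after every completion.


No process is deadlocked.
Key observation: starting with P6, each completion frees enough for the next — no one is permanently blocked.
One completion order for the rest: P6, P2, P8, P3, P7, P1, P0. Walking it through:
  pool = (0, 3, 2)
  P6 needs (0, 1, 0) <= (0, 3, 2) -> finishes; pool += (0, 1, 2) = (0, 4, 4)
  P2 needs (0, 2, 3) <= (0, 4, 4) -> finishes; pool += (0, 2, 0) = (0, 6, 4)
  P8 needs (0, 5, 3) <= (0, 6, 4) -> finishes; pool += (0, 1, 2) = (0, 7, 6)
  P3 needs (0, 4, 5) <= (0, 7, 6) -> finishes; pool += (0, 2, 2) = (0, 9, 8)
  P7 needs (0, 6, 8) <= (0, 9, 8) -> finishes; pool += (0, 1, 3) = (0, 10, 11)
  P1 needs (0, 0, 4) <= (0, 10, 11) -> finishes; pool += (2, 0, 0) = (2, 10, 11)
  P0 needs (0, 7, 5) <= (2, 10, 11) -> finishes; pool += (0, 2, 2) = (2, 12, 13)


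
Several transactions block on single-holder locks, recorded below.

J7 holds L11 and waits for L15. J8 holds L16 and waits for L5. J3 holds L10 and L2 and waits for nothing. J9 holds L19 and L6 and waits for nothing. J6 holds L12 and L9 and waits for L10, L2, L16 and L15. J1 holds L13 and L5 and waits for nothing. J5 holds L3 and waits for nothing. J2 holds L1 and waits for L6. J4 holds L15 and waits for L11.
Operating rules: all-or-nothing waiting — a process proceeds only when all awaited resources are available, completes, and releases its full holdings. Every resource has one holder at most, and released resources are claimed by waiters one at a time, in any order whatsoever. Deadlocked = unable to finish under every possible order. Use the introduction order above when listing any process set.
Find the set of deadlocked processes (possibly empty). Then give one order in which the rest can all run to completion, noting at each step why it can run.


Deadlocked: J7, J6 and J4.
Key observation: along J7 -> J4 -> J7, each member waits on what the next one holds — a deadlock; J6 waits into the deadlock from upstream.
A valid finishing order for the others: J9, J1, J8, J3, J5, J2.
Check, step by step:
  J9: no waits; runs immediately, freeing L19 and L6
  J1: no waits; runs immediately, freeing L13 and L5
  run J8 (all its waits — L5 — are resolved); releases L16
  J3: no waits; runs immediately, freeing L10 and L2
  J5: no waits; runs immediately, freeing L3
  run J2 (all its waits — L6 — are resolved); releases L1


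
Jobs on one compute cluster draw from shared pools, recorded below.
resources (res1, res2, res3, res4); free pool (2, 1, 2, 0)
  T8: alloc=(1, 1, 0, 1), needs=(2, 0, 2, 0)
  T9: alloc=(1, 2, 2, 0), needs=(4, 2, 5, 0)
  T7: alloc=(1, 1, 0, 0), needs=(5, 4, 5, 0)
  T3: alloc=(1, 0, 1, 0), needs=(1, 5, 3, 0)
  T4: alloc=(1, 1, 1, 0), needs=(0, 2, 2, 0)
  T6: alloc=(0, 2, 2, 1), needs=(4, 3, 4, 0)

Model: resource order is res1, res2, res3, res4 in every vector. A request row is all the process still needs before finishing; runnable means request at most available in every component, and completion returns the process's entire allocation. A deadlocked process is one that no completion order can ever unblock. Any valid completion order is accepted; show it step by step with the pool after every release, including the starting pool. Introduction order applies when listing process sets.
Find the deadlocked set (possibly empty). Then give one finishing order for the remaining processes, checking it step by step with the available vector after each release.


Deadlocked: T9, T7, T3 and T6.
Key observation: after T8, T4 the pool peaks at (4, 3, 3, 1), and each blocked process is short somewhere: T9 on res3; T7 on res1, res2, res3; T3 on res2; T6 on res3.
A valid finishing order for the others: T8, T4. Check, step by step:
  pool = (2, 1, 2, 0)
  T8 needs (2, 0, 2, 0) <= (2, 1, 2, 0) -> finishes; pool += (1, 1, 0, 1) = (3, 2, 2, 1)
  T4 needs (0, 2, 2, 0) <= (3, 2, 2, 1) -> finishes; pool += (1, 1, 1, 0) = (4, 3, 3, 1)
None of the blocked processes ever fits:
  T9 cannot run: need (4, 2, 5, 0) vs free (4, 3, 3, 1) (insufficient res3)
  T7 cannot run: need (5, 4, 5, 0) vs free (4, 3, 3, 1) (insufficient res1, res2 and res3)
  T3 cannot run: need (1, 5, 3, 0) vs free (4, 3, 3, 1) (insufficient res2)
  T6 cannot run: need (4, 3, 4, 0) vs free (4, 3, 3, 1) (insufficient res3)


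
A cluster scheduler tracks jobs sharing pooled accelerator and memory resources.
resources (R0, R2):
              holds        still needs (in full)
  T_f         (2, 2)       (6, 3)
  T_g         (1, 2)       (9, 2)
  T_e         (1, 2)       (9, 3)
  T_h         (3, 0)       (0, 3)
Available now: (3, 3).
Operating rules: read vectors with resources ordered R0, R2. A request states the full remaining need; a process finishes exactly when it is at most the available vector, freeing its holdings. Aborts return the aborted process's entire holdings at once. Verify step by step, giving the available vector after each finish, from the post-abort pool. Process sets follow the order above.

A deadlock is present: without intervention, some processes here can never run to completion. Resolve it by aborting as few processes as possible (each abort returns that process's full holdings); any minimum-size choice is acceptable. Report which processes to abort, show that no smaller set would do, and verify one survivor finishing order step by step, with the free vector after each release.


The answer: abort T_g.
Key observation: T_e had no path to completion before; after the abort of T_g ((1, 2) returned), step 3 is where it fits.
No smaller set exists: with zero aborts the deadlock remains.
Survivors finish in the order: T_h, T_f, T_e. Verifying each step (pool after the aborts first):
  pool = (4, 5)
  T_h: need (0, 3) fits (4, 5); releases (3, 0), pool now (7, 5)
  T_f: need (6, 3) fits (7, 5); releases (2, 2), pool now (9, 7)
  T_e: need (9, 3) fits (9, 7); releases (1, 2), pool now (10, 9)


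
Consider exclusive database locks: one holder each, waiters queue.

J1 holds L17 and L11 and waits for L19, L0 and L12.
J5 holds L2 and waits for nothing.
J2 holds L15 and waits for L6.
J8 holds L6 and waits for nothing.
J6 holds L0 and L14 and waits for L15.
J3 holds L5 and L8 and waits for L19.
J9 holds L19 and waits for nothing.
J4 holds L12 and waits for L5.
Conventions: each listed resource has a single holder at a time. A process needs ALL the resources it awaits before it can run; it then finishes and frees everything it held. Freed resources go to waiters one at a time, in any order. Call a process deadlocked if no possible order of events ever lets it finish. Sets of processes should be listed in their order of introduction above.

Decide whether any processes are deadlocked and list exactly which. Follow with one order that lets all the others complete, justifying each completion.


No process is deadlocked.
Key observation: all waits point, directly or indirectly, at processes that can finish, so nothing is permanently blocked.
The rest can finish in the order J8, J5, J2, J9, J3, J6, J4, J1.
Walking it through:
  J8 waits on nothing -> runs at once and releases L6
  J5 waits on nothing -> runs at once and releases L2
  J2 waits on L6 — all released -> runs and releases L15
  J9 waits on nothing -> runs at once and releases L19
  J3 waits on L19 — all released -> runs and releases L5 and L8
  J6 waits on L15 — all released -> runs and releases L0 and L14
  J4 waits on L5 — all released -> runs and releases L12
  J1 waits on L19, L0 and L12 — all released -> runs and releases L17 and L11


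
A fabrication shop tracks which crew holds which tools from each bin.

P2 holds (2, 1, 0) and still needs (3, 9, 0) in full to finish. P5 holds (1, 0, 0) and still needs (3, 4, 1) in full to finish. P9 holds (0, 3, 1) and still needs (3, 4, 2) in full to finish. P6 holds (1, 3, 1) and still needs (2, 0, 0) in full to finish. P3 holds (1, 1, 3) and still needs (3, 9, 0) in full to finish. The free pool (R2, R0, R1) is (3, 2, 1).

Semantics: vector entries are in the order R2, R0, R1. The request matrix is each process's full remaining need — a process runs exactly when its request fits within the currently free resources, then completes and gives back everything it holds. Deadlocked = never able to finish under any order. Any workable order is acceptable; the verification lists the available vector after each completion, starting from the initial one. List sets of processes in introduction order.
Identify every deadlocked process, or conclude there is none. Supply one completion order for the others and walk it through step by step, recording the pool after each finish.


Deadlocked set: P2 and P3.
Key observation: the wall is R0: completing P6, P5, P9 brings the pool only to (5, 8, 3), and all the rest need more.
A valid finishing order for the others: P6, P5, P9. Check, step by step:
  pool = (3, 2, 1)
  P6: need (2, 0, 0) fits (3, 2, 1); releases (1, 3, 1), pool now (4, 5, 2)
  P5: need (3, 4, 1) fits (4, 5, 2); releases (1, 0, 0), pool now (5, 5, 2)
  P9: need (3, 4, 2) fits (5, 5, 2); releases (0, 3, 1), pool now (5, 8, 3)
None of the blocked processes ever fits:
  P2 still needs (3, 9, 0) but only (5, 8, 3) is free — short on R0
  P3 still needs (3, 9, 0) but only (5, 8, 3) is free — short on R0
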